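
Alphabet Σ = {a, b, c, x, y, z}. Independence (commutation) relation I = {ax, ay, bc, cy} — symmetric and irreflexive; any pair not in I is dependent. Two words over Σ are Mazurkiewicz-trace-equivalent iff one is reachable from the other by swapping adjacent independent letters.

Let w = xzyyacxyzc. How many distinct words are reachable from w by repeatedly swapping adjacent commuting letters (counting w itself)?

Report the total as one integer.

#0=x has no predecessor
#1=z depends on [0:x]
#2=y depends on [1:z]
#3=y depends on [2:y]
#4=a depends on [1:z]
#5=c depends on [4:a]
#6=x depends on [3:y, 5:c]
#7=y depends on [6:x]
#8=z depends on [7:y]
#9=c depends on [8:z]
sources: [0:x]
N(rest) = Σ N(rest − s) over sources s of rest; N(one piece) = 1:
  size 1 → [9]=1
  size 2 → [8,9]=1
  size 3 → [7,8,9]=1
  size 4 → [6,7,8,9]=1
  size 5 → [3,6,7,8,9]=1  [5,6,7,8,9]=1
  size 6 → [2,3,6,7,8,9]=1  [3,5,6,7,8,9]=2  [4,5,6,7,8,9]=1
  size 7 → [2,3,5,6,7,8,9]=3  [3,4,5,6,7,8,9]=3
  size 8 → [2,3,4,5,6,7,8,9]=6
  first=0(x) contributes 6

6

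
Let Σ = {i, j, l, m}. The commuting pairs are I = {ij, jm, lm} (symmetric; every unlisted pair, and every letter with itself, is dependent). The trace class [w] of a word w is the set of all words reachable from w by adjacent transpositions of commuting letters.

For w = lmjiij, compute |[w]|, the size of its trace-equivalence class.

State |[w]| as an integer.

16

drop 0:l onto floor
drop 1:m onto floor
drop 2:j onto {0:l}
drop 3:i onto {0:l, 1:m}
drop 4:i onto {3:i}
drop 5:j onto {2:j}
ground layer = {0:l, 1:m}
drop-orders for the pieces not yet dropped (sum over which currently-grounded one goes next):
  1 to go: {4} 1  {5} 1
  2 to go: {2,5} 1  {3,4} 1  {4,5} 2
  3 to go: {1,3,4} 1  {2,4,5} 3  {3,4,5} 3
  4 to go: {1,3,4,5} 4  {2,3,4,5} 6
  if 0:l drops first: 10 orders
  if 1:m drops first: 6 orders
heap linearizations: 16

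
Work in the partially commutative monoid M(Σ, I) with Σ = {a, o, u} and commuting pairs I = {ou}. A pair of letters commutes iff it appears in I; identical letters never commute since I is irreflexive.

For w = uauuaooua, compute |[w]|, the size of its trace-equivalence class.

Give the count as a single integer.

3

0(u) covers ∅
1(a) covers 0:u
2(u) covers 1:a
3(u) covers 2:u
4(a) covers 3:u
5(o) covers 4:a
6(o) covers 5:o
7(u) covers 4:a
8(a) covers 6:o, 7:u
floor of heap: 0:u
completions by unplaced set U, small U first (add the entries for U minus each lowest piece of U):
  |U|=1: {8}:1
  |U|=2: {6,8}:1  {7,8}:1
  |U|=3: {5,6,8}:1  {6,7,8}:2
  |U|=4: {5,6,7,8}:3
  |U|=5: {4,5,6,7,8}:3
  |U|=6: {3,4,5,6,7,8}:3
  |U|=7: {2,3,4,5,6,7,8}:3
  start at 0(u): 3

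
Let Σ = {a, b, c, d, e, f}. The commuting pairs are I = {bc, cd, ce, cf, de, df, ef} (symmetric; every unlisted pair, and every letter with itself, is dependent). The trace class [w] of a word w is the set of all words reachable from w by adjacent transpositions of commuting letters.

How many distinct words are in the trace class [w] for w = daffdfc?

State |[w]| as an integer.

20

0(d) covers ∅
1(a) covers 0:d
2(f) covers 1:a
3(f) covers 2:f
4(d) covers 1:a
5(f) covers 3:f
6(c) covers 1:a
floor of heap: 0:d
completions by unplaced set U, small U first (add the entries for U minus each lowest piece of U):
  |U|=1: {4}:1  {5}:1  {6}:1
  |U|=2: {3,5}:1  {4,5}:2  {4,6}:2  {5,6}:2
  |U|=3: {2,3,5}:1  {3,4,5}:3  {3,5,6}:3  {4,5,6}:6
  |U|=4: {2,3,4,5}:4  {2,3,5,6}:4  {3,4,5,6}:12
  |U|=5: {2,3,4,5,6}:20
  start at 0(d): 20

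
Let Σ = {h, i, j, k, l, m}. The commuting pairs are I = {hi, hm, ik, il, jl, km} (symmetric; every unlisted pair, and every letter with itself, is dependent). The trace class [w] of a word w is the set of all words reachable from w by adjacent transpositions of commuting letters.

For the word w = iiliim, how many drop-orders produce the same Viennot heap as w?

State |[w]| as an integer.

5

#0=i has no predecessor
#1=i depends on [0:i]
#2=l has no predecessor
#3=i depends on [1:i]
#4=i depends on [3:i]
#5=m depends on [2:l, 4:i]
sources: [0:i, 2:l]
N(rest) = Σ N(rest − s) over sources s of rest; N(one piece) = 1:
  size 1 → [5]=1
  size 2 → [2,5]=1  [4,5]=1
  size 3 → [2,4,5]=2  [3,4,5]=1
  size 4 → [1,3,4,5]=1  [2,3,4,5]=3
  first=0(i) contributes 4
  first=2(l) contributes 1
|[w]| = 5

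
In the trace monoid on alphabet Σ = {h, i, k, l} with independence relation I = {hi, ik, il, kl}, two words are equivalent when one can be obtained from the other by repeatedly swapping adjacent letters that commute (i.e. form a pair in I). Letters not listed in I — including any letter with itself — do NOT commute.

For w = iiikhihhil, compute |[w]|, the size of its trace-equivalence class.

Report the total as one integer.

252

drop 0:i onto floor
drop 1:i onto {0:i}
drop 2:i onto {1:i}
drop 3:k onto floor
drop 4:h onto {3:k}
drop 5:i onto {2:i}
drop 6:h onto {4:h}
drop 7:h onto {6:h}
drop 8:i onto {5:i}
drop 9:l onto {7:h}
ground layer = {0:i, 3:k}
drop-orders for the pieces not yet dropped (sum over which currently-grounded one goes next):
  1 to go: {8} 1  {9} 1
  2 to go: {5,8} 1  {7,9} 1  {8,9} 2
  3 to go: {2,5,8} 1  {5,8,9} 3  {6,7,9} 1  {7,8,9} 3
  4 to go: {1,2,5,8} 1  {2,5,8,9} 4  {4,6,7,9} 1  {5,7,8,9} 6  {6,7,8,9} 4
  5 to go: {0,1,2,5,8} 1  {1,2,5,8,9} 5  {2,5,7,8,9} 10  {3,4,6,7,9} 1  {4,6,7,8,9} 5  {5,6,7,8,9} 10
  6 to go: {0,1,2,5,8,9} 6  {1,2,5,7,8,9} 15  {2,5,6,7,8,9} 20  {3,4,6,7,8,9} 6  {4,5,6,7,8,9} 15
  7 to go: {0,1,2,5,7,8,9} 21  {1,2,5,6,7,8,9} 35  {2,4,5,6,7,8,9} 35  {3,4,5,6,7,8,9} 21
  8 to go: {0,1,2,5,6,7,8,9} 56  {1,2,4,5,6,7,8,9} 70  {2,3,4,5,6,7,8,9} 56
  if 0:i drops first: 126 orders
  if 3:k drops first: 126 orders
heap linearizations: 252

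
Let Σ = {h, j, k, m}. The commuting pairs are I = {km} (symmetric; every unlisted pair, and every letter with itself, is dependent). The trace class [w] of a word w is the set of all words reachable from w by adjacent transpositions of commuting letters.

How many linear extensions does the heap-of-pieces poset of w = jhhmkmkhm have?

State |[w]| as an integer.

#0=j has no predecessor
#1=h depends on [0:j]
#2=h depends on [1:h]
#3=m depends on [2:h]
#4=k depends on [2:h]
#5=m depends on [3:m]
#6=k depends on [4:k]
#7=h depends on [5:m, 6:k]
#8=m depends on [7:h]
sources: [0:j]
N(rest) = Σ N(rest − s) over sources s of rest; N(one piece) = 1:
  size 1 → [8]=1
  size 2 → [7,8]=1
  size 3 → [5,7,8]=1  [6,7,8]=1
  size 4 → [3,5,7,8]=1  [4,6,7,8]=1  [5,6,7,8]=2
  size 5 → [3,5,6,7,8]=3  [4,5,6,7,8]=3
  size 6 → [3,4,5,6,7,8]=6
  size 7 → [2,3,4,5,6,7,8]=6
  first=0(j) contributes 6

6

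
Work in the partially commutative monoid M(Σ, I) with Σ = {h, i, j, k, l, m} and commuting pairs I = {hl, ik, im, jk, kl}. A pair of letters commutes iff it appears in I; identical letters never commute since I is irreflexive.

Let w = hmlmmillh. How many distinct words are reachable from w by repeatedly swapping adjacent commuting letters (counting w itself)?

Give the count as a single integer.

piece 0:h — minimal
piece 1:m rests on {0:h}
piece 2:l rests on {1:m}
piece 3:m rests on {2:l}
piece 4:m rests on {3:m}
piece 5:i rests on {2:l}
piece 6:l rests on {4:m, 5:i}
piece 7:l rests on {6:l}
piece 8:h rests on {4:m, 5:i}
minimal pieces: {0:h}
ways to finish when only these pieces remain (= sum over removing one remaining piece with nothing left below it):
  1 left: {7}→1  {8}→1
  2 left: {6,7}→1  {7,8}→2
  3 left: {6,7,8}→3
  4 left: {4,6,7,8}→3  {5,6,7,8}→3
  5 left: {3,4,6,7,8}→3  {4,5,6,7,8}→6
  6 left: {3,4,5,6,7,8}→9
  7 left: {2,3,4,5,6,7,8}→9
  placing 0:h first → 9 extensions

9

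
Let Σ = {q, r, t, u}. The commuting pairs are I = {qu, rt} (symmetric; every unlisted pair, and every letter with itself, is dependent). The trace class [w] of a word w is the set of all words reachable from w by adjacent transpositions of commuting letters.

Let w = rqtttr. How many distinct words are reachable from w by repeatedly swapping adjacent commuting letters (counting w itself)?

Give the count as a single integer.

4

piece 0:r — minimal
piece 1:q rests on {0:r}
piece 2:t rests on {1:q}
piece 3:t rests on {2:t}
piece 4:t rests on {3:t}
piece 5:r rests on {1:q}
minimal pieces: {0:r}
ways to finish when only these pieces remain (= sum over removing one remaining piece with nothing left below it):
  1 left: {4}→1  {5}→1
  2 left: {3,4}→1  {4,5}→2
  3 left: {2,3,4}→1  {3,4,5}→3
  4 left: {2,3,4,5}→4
  placing 0:r first → 4 extensions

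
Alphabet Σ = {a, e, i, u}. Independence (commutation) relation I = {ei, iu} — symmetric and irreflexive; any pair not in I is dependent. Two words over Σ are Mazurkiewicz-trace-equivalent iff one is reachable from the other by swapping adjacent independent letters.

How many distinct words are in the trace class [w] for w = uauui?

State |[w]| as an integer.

3

drop 0:u onto floor
drop 1:a onto {0:u}
drop 2:u onto {1:a}
drop 3:u onto {2:u}
drop 4:i onto {1:a}
ground layer = {0:u}
drop-orders for the pieces not yet dropped (sum over which currently-grounded one goes next):
  1 to go: {3} 1  {4} 1
  2 to go: {2,3} 1  {3,4} 2
  3 to go: {2,3,4} 3
  if 0:u drops first: 3 orders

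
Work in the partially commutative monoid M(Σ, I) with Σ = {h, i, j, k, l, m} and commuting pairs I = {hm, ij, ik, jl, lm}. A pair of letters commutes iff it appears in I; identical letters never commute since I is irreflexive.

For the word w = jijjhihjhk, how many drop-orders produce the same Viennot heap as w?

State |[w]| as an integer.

#0=j has no predecessor
#1=i has no predecessor
#2=j depends on [0:j]
#3=j depends on [2:j]
#4=h depends on [1:i, 3:j]
#5=i depends on [4:h]
#6=h depends on [5:i]
#7=j depends on [6:h]
#8=h depends on [7:j]
#9=k depends on [8:h]
sources: [0:j, 1:i]
N(rest) = Σ N(rest − s) over sources s of rest; N(one piece) = 1:
  size 1 → [9]=1
  size 2 → [8,9]=1
  size 3 → [7,8,9]=1
  size 4 → [6,7,8,9]=1
  size 5 → [5,6,7,8,9]=1
  size 6 → [4,5,6,7,8,9]=1
  size 7 → [1,4,5,6,7,8,9]=1  [3,4,5,6,7,8,9]=1
  size 8 → [1,3,4,5,6,7,8,9]=2  [2,3,4,5,6,7,8,9]=1
  first=0(j) contributes 3
  first=1(i) contributes 1
|[w]| = 4

4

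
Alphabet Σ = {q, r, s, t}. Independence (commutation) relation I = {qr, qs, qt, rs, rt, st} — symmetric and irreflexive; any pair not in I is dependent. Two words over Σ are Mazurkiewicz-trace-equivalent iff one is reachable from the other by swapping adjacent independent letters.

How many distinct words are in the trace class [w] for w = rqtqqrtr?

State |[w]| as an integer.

560

#0=r has no predecessor
#1=q has no predecessor
#2=t has no predecessor
#3=q depends on [1:q]
#4=q depends on [3:q]
#5=r depends on [0:r]
#6=t depends on [2:t]
#7=r depends on [5:r]
sources: [0:r, 1:q, 2:t]
N(rest) = Σ N(rest − s) over sources s of rest; N(one piece) = 1:
  size 1 → [4]=1  [6]=1  [7]=1
  size 2 → [2,6]=1  [3,4]=1  [4,6]=2  [4,7]=2  [5,7]=1  [6,7]=2
  size 3 → [0,5,7]=1  [1,3,4]=1  [2,4,6]=3  [2,6,7]=3  [3,4,6]=3  [3,4,7]=3  [4,5,7]=3  [4,6,7]=6  [5,6,7]=3
  size 4 → [0,4,5,7]=4  [0,5,6,7]=4  [1,3,4,6]=4  [1,3,4,7]=4  [2,3,4,6]=6  [2,4,6,7]=12  [2,5,6,7]=6  [3,4,5,7]=6  [3,4,6,7]=12  [4,5,6,7]=12
  size 5 → [0,2,5,6,7]=10  [0,3,4,5,7]=10  [0,4,5,6,7]=20  [1,2,3,4,6]=10  [1,3,4,5,7]=10  [1,3,4,6,7]=20  [2,3,4,6,7]=30  [2,4,5,6,7]=30  [3,4,5,6,7]=30
  size 6 → [0,1,3,4,5,7]=20  [0,2,4,5,6,7]=60  [0,3,4,5,6,7]=60  [1,2,3,4,6,7]=60  [1,3,4,5,6,7]=60  [2,3,4,5,6,7]=90
  first=0(r) contributes 210
  first=1(q) contributes 210
  first=2(t) contributes 140
|[w]| = 560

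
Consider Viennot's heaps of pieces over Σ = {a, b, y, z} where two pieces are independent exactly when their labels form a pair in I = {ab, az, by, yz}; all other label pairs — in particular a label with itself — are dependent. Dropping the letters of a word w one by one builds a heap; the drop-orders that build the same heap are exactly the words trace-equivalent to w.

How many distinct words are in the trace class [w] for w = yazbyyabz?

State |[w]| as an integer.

drop 0:y onto floor
drop 1:a onto {0:y}
drop 2:z onto floor
drop 3:b onto {2:z}
drop 4:y onto {1:a}
drop 5:y onto {4:y}
drop 6:a onto {5:y}
drop 7:b onto {3:b}
drop 8:z onto {7:b}
ground layer = {0:y, 2:z}
drop-orders for the pieces not yet dropped (sum over which currently-grounded one goes next):
  1 to go: {6} 1  {8} 1
  2 to go: {5,6} 1  {6,8} 2  {7,8} 1
  3 to go: {3,7,8} 1  {4,5,6} 1  {5,6,8} 3  {6,7,8} 3
  4 to go: {1,4,5,6} 1  {2,3,7,8} 1  {3,6,7,8} 4  {4,5,6,8} 4  {5,6,7,8} 6
  5 to go: {0,1,4,5,6} 1  {1,4,5,6,8} 5  {2,3,6,7,8} 5  {3,5,6,7,8} 10  {4,5,6,7,8} 10
  6 to go: {0,1,4,5,6,8} 6  {1,4,5,6,7,8} 15  {2,3,5,6,7,8} 15  {3,4,5,6,7,8} 20
  7 to go: {0,1,4,5,6,7,8} 21  {1,3,4,5,6,7,8} 35  {2,3,4,5,6,7,8} 35
  if 0:y drops first: 70 orders
  if 2:z drops first: 56 orders
heap linearizations: 126

126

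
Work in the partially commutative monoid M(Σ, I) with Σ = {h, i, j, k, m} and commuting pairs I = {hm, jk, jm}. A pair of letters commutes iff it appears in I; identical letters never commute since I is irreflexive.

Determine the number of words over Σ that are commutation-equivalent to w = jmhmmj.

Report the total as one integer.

#0=j has no predecessor
#1=m has no predecessor
#2=h depends on [0:j]
#3=m depends on [1:m]
#4=m depends on [3:m]
#5=j depends on [2:h]
sources: [0:j, 1:m]
N(rest) = Σ N(rest − s) over sources s of rest; N(one piece) = 1:
  size 1 → [4]=1  [5]=1
  size 2 → [2,5]=1  [3,4]=1  [4,5]=2
  size 3 → [0,2,5]=1  [1,3,4]=1  [2,4,5]=3  [3,4,5]=3
  size 4 → [0,2,4,5]=4  [1,3,4,5]=4  [2,3,4,5]=6
  first=0(j) contributes 10
  first=1(m) contributes 10
|[w]| = 20

20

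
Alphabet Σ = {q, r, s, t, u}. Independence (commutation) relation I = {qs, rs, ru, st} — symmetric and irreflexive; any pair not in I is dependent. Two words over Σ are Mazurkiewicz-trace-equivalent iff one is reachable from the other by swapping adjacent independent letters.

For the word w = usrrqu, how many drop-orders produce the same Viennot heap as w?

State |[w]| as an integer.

0(u) covers ∅
1(s) covers 0:u
2(r) covers ∅
3(r) covers 2:r
4(q) covers 0:u, 3:r
5(u) covers 1:s, 4:q
floor of heap: 0:u, 2:r
completions by unplaced set U, small U first (add the entries for U minus each lowest piece of U):
  |U|=1: {5}:1
  |U|=2: {1,5}:1  {4,5}:1
  |U|=3: {1,4,5}:2  {3,4,5}:1
  |U|=4: {0,1,4,5}:2  {1,3,4,5}:3  {2,3,4,5}:1
  start at 0(u): 4
  start at 2(r): 5
sum over floor = 9

9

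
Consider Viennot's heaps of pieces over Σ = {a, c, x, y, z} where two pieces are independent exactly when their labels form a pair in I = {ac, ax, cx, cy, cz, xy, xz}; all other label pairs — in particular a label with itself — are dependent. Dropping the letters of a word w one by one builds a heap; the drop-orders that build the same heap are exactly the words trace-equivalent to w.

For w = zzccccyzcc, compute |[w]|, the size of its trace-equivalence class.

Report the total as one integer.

210

drop 0:z onto floor
drop 1:z onto {0:z}
drop 2:c onto floor
drop 3:c onto {2:c}
drop 4:c onto {3:c}
drop 5:c onto {4:c}
drop 6:y onto {1:z}
drop 7:z onto {6:y}
drop 8:c onto {5:c}
drop 9:c onto {8:c}
ground layer = {0:z, 2:c}
drop-orders for the pieces not yet dropped (sum over which currently-grounded one goes next):
  1 to go: {7} 1  {9} 1
  2 to go: {6,7} 1  {7,9} 2  {8,9} 1
  3 to go: {1,6,7} 1  {5,8,9} 1  {6,7,9} 3  {7,8,9} 3
  4 to go: {0,1,6,7} 1  {1,6,7,9} 4  {4,5,8,9} 1  {5,7,8,9} 4  {6,7,8,9} 6
  5 to go: {0,1,6,7,9} 5  {1,6,7,8,9} 10  {3,4,5,8,9} 1  {4,5,7,8,9} 5  {5,6,7,8,9} 10
  6 to go: {0,1,6,7,8,9} 15  {1,5,6,7,8,9} 20  {2,3,4,5,8,9} 1  {3,4,5,7,8,9} 6  {4,5,6,7,8,9} 15
  7 to go: {0,1,5,6,7,8,9} 35  {1,4,5,6,7,8,9} 35  {2,3,4,5,7,8,9} 7  {3,4,5,6,7,8,9} 21
  8 to go: {0,1,4,5,6,7,8,9} 70  {1,3,4,5,6,7,8,9} 56  {2,3,4,5,6,7,8,9} 28
  if 0:z drops first: 84 orders
  if 2:c drops first: 126 orders
heap linearizations: 210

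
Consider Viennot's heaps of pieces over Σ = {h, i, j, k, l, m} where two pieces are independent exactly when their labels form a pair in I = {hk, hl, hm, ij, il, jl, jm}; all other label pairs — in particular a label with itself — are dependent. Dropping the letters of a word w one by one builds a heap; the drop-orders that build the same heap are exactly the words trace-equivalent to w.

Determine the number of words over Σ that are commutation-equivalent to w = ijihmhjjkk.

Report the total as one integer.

16

#0=i has no predecessor
#1=j has no predecessor
#2=i depends on [0:i]
#3=h depends on [1:j, 2:i]
#4=m depends on [2:i]
#5=h depends on [3:h]
#6=j depends on [5:h]
#7=j depends on [6:j]
#8=k depends on [4:m, 7:j]
#9=k depends on [8:k]
sources: [0:i, 1:j]
N(rest) = Σ N(rest − s) over sources s of rest; N(one piece) = 1:
  size 1 → [9]=1
  size 2 → [8,9]=1
  size 3 → [4,8,9]=1  [7,8,9]=1
  size 4 → [4,7,8,9]=2  [6,7,8,9]=1
  size 5 → [4,6,7,8,9]=3  [5,6,7,8,9]=1
  size 6 → [3,5,6,7,8,9]=1  [4,5,6,7,8,9]=4
  size 7 → [1,3,5,6,7,8,9]=1  [3,4,5,6,7,8,9]=5
  size 8 → [1,3,4,5,6,7,8,9]=6  [2,3,4,5,6,7,8,9]=5
  first=0(i) contributes 11
  first=1(j) contributes 5
|[w]| = 16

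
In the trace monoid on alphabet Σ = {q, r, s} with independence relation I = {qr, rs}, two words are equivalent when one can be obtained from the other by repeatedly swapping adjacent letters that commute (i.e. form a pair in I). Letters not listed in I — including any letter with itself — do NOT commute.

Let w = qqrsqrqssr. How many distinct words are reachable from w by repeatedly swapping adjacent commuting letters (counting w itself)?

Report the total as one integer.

120

piece 0:q — minimal
piece 1:q rests on {0:q}
piece 2:r — minimal
piece 3:s rests on {1:q}
piece 4:q rests on {3:s}
piece 5:r rests on {2:r}
piece 6:q rests on {4:q}
piece 7:s rests on {6:q}
piece 8:s rests on {7:s}
piece 9:r rests on {5:r}
minimal pieces: {0:q, 2:r}
ways to finish when only these pieces remain (= sum over removing one remaining piece with nothing left below it):
  1 left: {8}→1  {9}→1
  2 left: {5,9}→1  {7,8}→1  {8,9}→2
  3 left: {2,5,9}→1  {5,8,9}→3  {6,7,8}→1  {7,8,9}→3
  4 left: {2,5,8,9}→4  {4,6,7,8}→1  {5,7,8,9}→6  {6,7,8,9}→4
  5 left: {2,5,7,8,9}→10  {3,4,6,7,8}→1  {4,6,7,8,9}→5  {5,6,7,8,9}→10
  6 left: {1,3,4,6,7,8}→1  {2,5,6,7,8,9}→20  {3,4,6,7,8,9}→6  {4,5,6,7,8,9}→15
  7 left: {0,1,3,4,6,7,8}→1  {1,3,4,6,7,8,9}→7  {2,4,5,6,7,8,9}→35  {3,4,5,6,7,8,9}→21
  8 left: {0,1,3,4,6,7,8,9}→8  {1,3,4,5,6,7,8,9}→28  {2,3,4,5,6,7,8,9}→56
  placing 0:q first → 84 extensions
  placing 2:r first → 36 extensions
total linear extensions = 120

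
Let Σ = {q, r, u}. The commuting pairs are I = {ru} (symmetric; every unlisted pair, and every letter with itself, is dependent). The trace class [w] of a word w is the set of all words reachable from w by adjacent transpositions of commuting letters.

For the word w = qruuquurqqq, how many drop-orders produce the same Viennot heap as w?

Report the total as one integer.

9

drop 0:q onto floor
drop 1:r onto {0:q}
drop 2:u onto {0:q}
drop 3:u onto {2:u}
drop 4:q onto {1:r, 3:u}
drop 5:u onto {4:q}
drop 6:u onto {5:u}
drop 7:r onto {4:q}
drop 8:q onto {6:u, 7:r}
drop 9:q onto {8:q}
drop 10:q onto {9:q}
ground layer = {0:q}
drop-orders for the pieces not yet dropped (sum over which currently-grounded one goes next):
  1 to go: {10} 1
  2 to go: {9,10} 1
  3 to go: {8,9,10} 1
  4 to go: {6,8,9,10} 1  {7,8,9,10} 1
  5 to go: {5,6,8,9,10} 1  {6,7,8,9,10} 2
  6 to go: {5,6,7,8,9,10} 3
  7 to go: {4,5,6,7,8,9,10} 3
  8 to go: {1,4,5,6,7,8,9,10} 3  {3,4,5,6,7,8,9,10} 3
  9 to go: {1,3,4,5,6,7,8,9,10} 6  {2,3,4,5,6,7,8,9,10} 3
  if 0:q drops first: 9 orders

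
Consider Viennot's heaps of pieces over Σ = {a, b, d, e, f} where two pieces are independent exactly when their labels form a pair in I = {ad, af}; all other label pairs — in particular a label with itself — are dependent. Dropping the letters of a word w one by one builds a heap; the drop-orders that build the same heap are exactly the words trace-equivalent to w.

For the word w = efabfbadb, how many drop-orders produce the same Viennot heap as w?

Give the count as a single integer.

piece 0:e — minimal
piece 1:f rests on {0:e}
piece 2:a rests on {0:e}
piece 3:b rests on {1:f, 2:a}
piece 4:f rests on {3:b}
piece 5:b rests on {4:f}
piece 6:a rests on {5:b}
piece 7:d rests on {5:b}
piece 8:b rests on {6:a, 7:d}
minimal pieces: {0:e}
ways to finish when only these pieces remain (= sum over removing one remaining piece with nothing left below it):
  1 left: {8}→1
  2 left: {6,8}→1  {7,8}→1
  3 left: {6,7,8}→2
  4 left: {5,6,7,8}→2
  5 left: {4,5,6,7,8}→2
  6 left: {3,4,5,6,7,8}→2
  7 left: {1,3,4,5,6,7,8}→2  {2,3,4,5,6,7,8}→2
  placing 0:e first → 4 extensions

4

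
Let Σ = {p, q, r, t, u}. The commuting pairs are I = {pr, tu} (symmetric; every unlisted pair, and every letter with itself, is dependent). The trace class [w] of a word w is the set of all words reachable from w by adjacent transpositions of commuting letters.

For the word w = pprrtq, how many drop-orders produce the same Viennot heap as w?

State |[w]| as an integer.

6

#0=p has no predecessor
#1=p depends on [0:p]
#2=r has no predecessor
#3=r depends on [2:r]
#4=t depends on [1:p, 3:r]
#5=q depends on [4:t]
sources: [0:p, 2:r]
N(rest) = Σ N(rest − s) over sources s of rest; N(one piece) = 1:
  size 1 → [5]=1
  size 2 → [4,5]=1
  size 3 → [1,4,5]=1  [3,4,5]=1
  size 4 → [0,1,4,5]=1  [1,3,4,5]=2  [2,3,4,5]=1
  first=0(p) contributes 3
  first=2(r) contributes 3
|[w]| = 6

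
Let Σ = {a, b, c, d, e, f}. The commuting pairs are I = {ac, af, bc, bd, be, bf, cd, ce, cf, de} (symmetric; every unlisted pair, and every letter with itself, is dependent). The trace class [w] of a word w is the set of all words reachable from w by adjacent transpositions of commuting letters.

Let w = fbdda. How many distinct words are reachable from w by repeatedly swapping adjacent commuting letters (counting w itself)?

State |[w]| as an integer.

4

#0=f has no predecessor
#1=b has no predecessor
#2=d depends on [0:f]
#3=d depends on [2:d]
#4=a depends on [1:b, 3:d]
sources: [0:f, 1:b]
N(rest) = Σ N(rest − s) over sources s of rest; N(one piece) = 1:
  size 1 → [4]=1
  size 2 → [1,4]=1  [3,4]=1
  size 3 → [1,3,4]=2  [2,3,4]=1
  first=0(f) contributes 3
  first=1(b) contributes 1
|[w]| = 4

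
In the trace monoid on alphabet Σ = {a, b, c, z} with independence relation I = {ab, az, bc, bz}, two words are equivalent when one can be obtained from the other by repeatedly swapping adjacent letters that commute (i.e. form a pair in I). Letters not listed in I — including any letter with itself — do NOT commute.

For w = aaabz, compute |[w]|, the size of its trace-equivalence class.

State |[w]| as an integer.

drop 0:a onto floor
drop 1:a onto {0:a}
drop 2:a onto {1:a}
drop 3:b onto floor
drop 4:z onto floor
ground layer = {0:a, 3:b, 4:z}
drop-orders for the pieces not yet dropped (sum over which currently-grounded one goes next):
  1 to go: {2} 1  {3} 1  {4} 1
  2 to go: {1,2} 1  {2,3} 2  {2,4} 2  {3,4} 2
  3 to go: {0,1,2} 1  {1,2,3} 3  {1,2,4} 3  {2,3,4} 6
  if 0:a drops first: 12 orders
  if 3:b drops first: 4 orders
  if 4:z drops first: 4 orders
heap linearizations: 20

20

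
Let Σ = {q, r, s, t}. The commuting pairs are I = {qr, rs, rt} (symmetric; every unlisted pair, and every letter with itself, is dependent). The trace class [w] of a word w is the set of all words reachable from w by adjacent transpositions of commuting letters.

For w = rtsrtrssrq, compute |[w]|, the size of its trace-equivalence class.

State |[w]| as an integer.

0(r) covers ∅
1(t) covers ∅
2(s) covers 1:t
3(r) covers 0:r
4(t) covers 2:s
5(r) covers 3:r
6(s) covers 4:t
7(s) covers 6:s
8(r) covers 5:r
9(q) covers 7:s
floor of heap: 0:r, 1:t
completions by unplaced set U, small U first (add the entries for U minus each lowest piece of U):
  |U|=1: {8}:1  {9}:1
  |U|=2: {5,8}:1  {7,9}:1  {8,9}:2
  |U|=3: {3,5,8}:1  {5,8,9}:3  {6,7,9}:1  {7,8,9}:3
  |U|=4: {0,3,5,8}:1  {3,5,8,9}:4  {4,6,7,9}:1  {5,7,8,9}:6  {6,7,8,9}:4
  |U|=5: {0,3,5,8,9}:5  {2,4,6,7,9}:1  {3,5,7,8,9}:10  {4,6,7,8,9}:5  {5,6,7,8,9}:10
  |U|=6: {0,3,5,7,8,9}:15  {1,2,4,6,7,9}:1  {2,4,6,7,8,9}:6  {3,5,6,7,8,9}:20  {4,5,6,7,8,9}:15
  |U|=7: {0,3,5,6,7,8,9}:35  {1,2,4,6,7,8,9}:7  {2,4,5,6,7,8,9}:21  {3,4,5,6,7,8,9}:35
  |U|=8: {0,3,4,5,6,7,8,9}:70  {1,2,4,5,6,7,8,9}:28  {2,3,4,5,6,7,8,9}:56
  start at 0(r): 84
  start at 1(t): 126
sum over floor = 210

210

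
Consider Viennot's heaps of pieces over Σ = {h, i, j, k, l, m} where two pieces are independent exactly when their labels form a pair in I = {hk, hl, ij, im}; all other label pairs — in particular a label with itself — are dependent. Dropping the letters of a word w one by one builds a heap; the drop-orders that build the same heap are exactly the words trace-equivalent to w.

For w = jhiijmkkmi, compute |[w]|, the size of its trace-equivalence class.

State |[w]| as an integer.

#0=j has no predecessor
#1=h depends on [0:j]
#2=i depends on [1:h]
#3=i depends on [2:i]
#4=j depends on [1:h]
#5=m depends on [4:j]
#6=k depends on [3:i, 5:m]
#7=k depends on [6:k]
#8=m depends on [7:k]
#9=i depends on [7:k]
sources: [0:j]
N(rest) = Σ N(rest − s) over sources s of rest; N(one piece) = 1:
  size 1 → [8]=1  [9]=1
  size 2 → [8,9]=2
  size 3 → [7,8,9]=2
  size 4 → [6,7,8,9]=2
  size 5 → [3,6,7,8,9]=2  [5,6,7,8,9]=2
  size 6 → [2,3,6,7,8,9]=2  [3,5,6,7,8,9]=4  [4,5,6,7,8,9]=2
  size 7 → [2,3,5,6,7,8,9]=6  [3,4,5,6,7,8,9]=6
  size 8 → [2,3,4,5,6,7,8,9]=12
  first=0(j) contributes 12

12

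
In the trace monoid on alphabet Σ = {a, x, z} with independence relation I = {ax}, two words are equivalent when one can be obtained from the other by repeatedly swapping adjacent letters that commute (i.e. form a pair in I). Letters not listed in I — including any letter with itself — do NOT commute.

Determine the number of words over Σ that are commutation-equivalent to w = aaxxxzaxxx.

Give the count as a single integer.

drop 0:a onto floor
drop 1:a onto {0:a}
drop 2:x onto floor
drop 3:x onto {2:x}
drop 4:x onto {3:x}
drop 5:z onto {1:a, 4:x}
drop 6:a onto {5:z}
drop 7:x onto {5:z}
drop 8:x onto {7:x}
drop 9:x onto {8:x}
ground layer = {0:a, 2:x}
drop-orders for the pieces not yet dropped (sum over which currently-grounded one goes next):
  1 to go: {6} 1  {9} 1
  2 to go: {6,9} 2  {8,9} 1
  3 to go: {6,8,9} 3  {7,8,9} 1
  4 to go: {6,7,8,9} 4
  5 to go: {5,6,7,8,9} 4
  6 to go: {1,5,6,7,8,9} 4  {4,5,6,7,8,9} 4
  7 to go: {0,1,5,6,7,8,9} 4  {1,4,5,6,7,8,9} 8  {3,4,5,6,7,8,9} 4
  8 to go: {0,1,4,5,6,7,8,9} 12  {1,3,4,5,6,7,8,9} 12  {2,3,4,5,6,7,8,9} 4
  if 0:a drops first: 16 orders
  if 2:x drops first: 24 orders
heap linearizations: 40

40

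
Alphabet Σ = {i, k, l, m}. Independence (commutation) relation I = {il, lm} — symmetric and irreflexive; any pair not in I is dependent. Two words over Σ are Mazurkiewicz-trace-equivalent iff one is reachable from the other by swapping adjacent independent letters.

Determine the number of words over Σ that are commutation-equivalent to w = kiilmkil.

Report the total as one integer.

drop 0:k onto floor
drop 1:i onto {0:k}
drop 2:i onto {1:i}
drop 3:l onto {0:k}
drop 4:m onto {2:i}
drop 5:k onto {3:l, 4:m}
drop 6:i onto {5:k}
drop 7:l onto {5:k}
ground layer = {0:k}
drop-orders for the pieces not yet dropped (sum over which currently-grounded one goes next):
  1 to go: {6} 1  {7} 1
  2 to go: {6,7} 2
  3 to go: {5,6,7} 2
  4 to go: {3,5,6,7} 2  {4,5,6,7} 2
  5 to go: {2,4,5,6,7} 2  {3,4,5,6,7} 4
  6 to go: {1,2,4,5,6,7} 2  {2,3,4,5,6,7} 6
  if 0:k drops first: 8 orders

8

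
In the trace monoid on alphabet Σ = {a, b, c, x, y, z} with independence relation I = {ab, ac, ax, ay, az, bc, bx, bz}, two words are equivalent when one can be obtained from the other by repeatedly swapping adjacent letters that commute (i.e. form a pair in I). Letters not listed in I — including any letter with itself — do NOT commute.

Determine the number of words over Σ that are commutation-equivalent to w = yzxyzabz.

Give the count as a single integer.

piece 0:y — minimal
piece 1:z rests on {0:y}
piece 2:x rests on {1:z}
piece 3:y rests on {2:x}
piece 4:z rests on {3:y}
piece 5:a — minimal
piece 6:b rests on {3:y}
piece 7:z rests on {4:z}
minimal pieces: {0:y, 5:a}
ways to finish when only these pieces remain (= sum over removing one remaining piece with nothing left below it):
  1 left: {5}→1  {6}→1  {7}→1
  2 left: {4,7}→1  {5,6}→2  {5,7}→2  {6,7}→2
  3 left: {4,5,7}→3  {4,6,7}→3  {5,6,7}→6
  4 left: {3,4,6,7}→3  {4,5,6,7}→12
  5 left: {2,3,4,6,7}→3  {3,4,5,6,7}→15
  6 left: {1,2,3,4,6,7}→3  {2,3,4,5,6,7}→18
  placing 0:y first → 21 extensions
  placing 5:a first → 3 extensions
total linear extensions = 24

24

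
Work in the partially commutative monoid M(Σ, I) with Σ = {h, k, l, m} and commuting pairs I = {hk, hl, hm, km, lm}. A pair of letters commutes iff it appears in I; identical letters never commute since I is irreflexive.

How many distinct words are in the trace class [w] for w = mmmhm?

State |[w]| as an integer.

drop 0:m onto floor
drop 1:m onto {0:m}
drop 2:m onto {1:m}
drop 3:h onto floor
drop 4:m onto {2:m}
ground layer = {0:m, 3:h}
drop-orders for the pieces not yet dropped (sum over which currently-grounded one goes next):
  1 to go: {3} 1  {4} 1
  2 to go: {2,4} 1  {3,4} 2
  3 to go: {1,2,4} 1  {2,3,4} 3
  if 0:m drops first: 4 orders
  if 3:h drops first: 1 orders
heap linearizations: 5

5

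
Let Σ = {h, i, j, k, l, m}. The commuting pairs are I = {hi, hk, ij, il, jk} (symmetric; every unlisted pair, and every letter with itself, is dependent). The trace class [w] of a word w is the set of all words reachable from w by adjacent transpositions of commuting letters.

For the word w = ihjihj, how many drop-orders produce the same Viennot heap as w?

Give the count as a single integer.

15

drop 0:i onto floor
drop 1:h onto floor
drop 2:j onto {1:h}
drop 3:i onto {0:i}
drop 4:h onto {2:j}
drop 5:j onto {4:h}
ground layer = {0:i, 1:h}
drop-orders for the pieces not yet dropped (sum over which currently-grounded one goes next):
  1 to go: {3} 1  {5} 1
  2 to go: {0,3} 1  {3,5} 2  {4,5} 1
  3 to go: {0,3,5} 3  {2,4,5} 1  {3,4,5} 3
  4 to go: {0,3,4,5} 6  {1,2,4,5} 1  {2,3,4,5} 4
  if 0:i drops first: 5 orders
  if 1:h drops first: 10 orders
heap linearizations: 15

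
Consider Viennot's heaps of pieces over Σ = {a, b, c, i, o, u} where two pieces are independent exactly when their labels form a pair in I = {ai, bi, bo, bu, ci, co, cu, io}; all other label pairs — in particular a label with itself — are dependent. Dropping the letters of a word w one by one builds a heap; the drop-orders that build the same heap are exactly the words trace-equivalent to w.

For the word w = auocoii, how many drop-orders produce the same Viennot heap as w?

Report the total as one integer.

36

#0=a has no predecessor
#1=u depends on [0:a]
#2=o depends on [1:u]
#3=c depends on [0:a]
#4=o depends on [2:o]
#5=i depends on [1:u]
#6=i depends on [5:i]
sources: [0:a]
N(rest) = Σ N(rest − s) over sources s of rest; N(one piece) = 1:
  size 1 → [3]=1  [4]=1  [6]=1
  size 2 → [2,4]=1  [3,4]=2  [3,6]=2  [4,6]=2  [5,6]=1
  size 3 → [2,3,4]=3  [2,4,6]=3  [3,4,6]=6  [3,5,6]=3  [4,5,6]=3
  size 4 → [2,3,4,6]=12  [2,4,5,6]=6  [3,4,5,6]=12
  size 5 → [1,2,4,5,6]=6  [2,3,4,5,6]=30
  first=0(a) contributes 36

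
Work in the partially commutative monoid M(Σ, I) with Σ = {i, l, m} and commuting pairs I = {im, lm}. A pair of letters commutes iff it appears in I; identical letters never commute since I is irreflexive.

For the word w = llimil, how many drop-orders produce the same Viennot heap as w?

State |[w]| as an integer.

6

drop 0:l onto floor
drop 1:l onto {0:l}
drop 2:i onto {1:l}
drop 3:m onto floor
drop 4:i onto {2:i}
drop 5:l onto {4:i}
ground layer = {0:l, 3:m}
drop-orders for the pieces not yet dropped (sum over which currently-grounded one goes next):
  1 to go: {3} 1  {5} 1
  2 to go: {3,5} 2  {4,5} 1
  3 to go: {2,4,5} 1  {3,4,5} 3
  4 to go: {1,2,4,5} 1  {2,3,4,5} 4
  if 0:l drops first: 5 orders
  if 3:m drops first: 1 orders
heap linearizations: 6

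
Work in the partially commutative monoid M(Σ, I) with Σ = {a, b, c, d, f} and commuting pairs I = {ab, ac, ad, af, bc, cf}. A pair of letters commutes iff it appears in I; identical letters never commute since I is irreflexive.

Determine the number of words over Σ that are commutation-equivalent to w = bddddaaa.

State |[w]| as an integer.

56

0(b) covers ∅
1(d) covers 0:b
2(d) covers 1:d
3(d) covers 2:d
4(d) covers 3:d
5(a) covers ∅
6(a) covers 5:a
7(a) covers 6:a
floor of heap: 0:b, 5:a
completions by unplaced set U, small U first (add the entries for U minus each lowest piece of U):
  |U|=1: {4}:1  {7}:1
  |U|=2: {3,4}:1  {4,7}:2  {6,7}:1
  |U|=3: {2,3,4}:1  {3,4,7}:3  {4,6,7}:3  {5,6,7}:1
  |U|=4: {1,2,3,4}:1  {2,3,4,7}:4  {3,4,6,7}:6  {4,5,6,7}:4
  |U|=5: {0,1,2,3,4}:1  {1,2,3,4,7}:5  {2,3,4,6,7}:10  {3,4,5,6,7}:10
  |U|=6: {0,1,2,3,4,7}:6  {1,2,3,4,6,7}:15  {2,3,4,5,6,7}:20
  start at 0(b): 35
  start at 5(a): 21
sum over floor = 56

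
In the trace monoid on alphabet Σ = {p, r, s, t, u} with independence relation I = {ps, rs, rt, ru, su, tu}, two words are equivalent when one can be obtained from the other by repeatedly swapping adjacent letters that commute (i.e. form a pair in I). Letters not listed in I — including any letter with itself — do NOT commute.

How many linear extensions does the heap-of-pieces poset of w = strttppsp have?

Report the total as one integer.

21

#0=s has no predecessor
#1=t depends on [0:s]
#2=r has no predecessor
#3=t depends on [1:t]
#4=t depends on [3:t]
#5=p depends on [2:r, 4:t]
#6=p depends on [5:p]
#7=s depends on [4:t]
#8=p depends on [6:p]
sources: [0:s, 2:r]
N(rest) = Σ N(rest − s) over sources s of rest; N(one piece) = 1:
  size 1 → [7]=1  [8]=1
  size 2 → [6,8]=1  [7,8]=2
  size 3 → [5,6,8]=1  [6,7,8]=3
  size 4 → [2,5,6,8]=1  [5,6,7,8]=4
  size 5 → [2,5,6,7,8]=5  [4,5,6,7,8]=4
  size 6 → [2,4,5,6,7,8]=9  [3,4,5,6,7,8]=4
  size 7 → [1,3,4,5,6,7,8]=4  [2,3,4,5,6,7,8]=13
  first=0(s) contributes 17
  first=2(r) contributes 4
|[w]| = 21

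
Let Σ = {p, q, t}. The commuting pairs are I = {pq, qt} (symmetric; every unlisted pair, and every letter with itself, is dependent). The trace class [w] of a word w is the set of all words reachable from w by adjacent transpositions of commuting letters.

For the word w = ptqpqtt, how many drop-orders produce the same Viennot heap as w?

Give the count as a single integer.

21

#0=p has no predecessor
#1=t depends on [0:p]
#2=q has no predecessor
#3=p depends on [1:t]
#4=q depends on [2:q]
#5=t depends on [3:p]
#6=t depends on [5:t]
sources: [0:p, 2:q]
N(rest) = Σ N(rest − s) over sources s of rest; N(one piece) = 1:
  size 1 → [4]=1  [6]=1
  size 2 → [2,4]=1  [4,6]=2  [5,6]=1
  size 3 → [2,4,6]=3  [3,5,6]=1  [4,5,6]=3
  size 4 → [1,3,5,6]=1  [2,4,5,6]=6  [3,4,5,6]=4
  size 5 → [0,1,3,5,6]=1  [1,3,4,5,6]=5  [2,3,4,5,6]=10
  first=0(p) contributes 15
  first=2(q) contributes 6
|[w]| = 21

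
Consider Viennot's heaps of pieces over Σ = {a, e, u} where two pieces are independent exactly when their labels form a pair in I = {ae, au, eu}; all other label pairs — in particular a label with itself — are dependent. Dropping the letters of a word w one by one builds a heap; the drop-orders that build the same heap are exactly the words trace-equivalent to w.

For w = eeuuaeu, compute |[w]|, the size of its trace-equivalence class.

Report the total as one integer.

140

drop 0:e onto floor
drop 1:e onto {0:e}
drop 2:u onto floor
drop 3:u onto {2:u}
drop 4:a onto floor
drop 5:e onto {1:e}
drop 6:u onto {3:u}
ground layer = {0:e, 2:u, 4:a}
drop-orders for the pieces not yet dropped (sum over which currently-grounded one goes next):
  1 to go: {4} 1  {5} 1  {6} 1
  2 to go: {1,5} 1  {3,6} 1  {4,5} 2  {4,6} 2  {5,6} 2
  3 to go: {0,1,5} 1  {1,4,5} 3  {1,5,6} 3  {2,3,6} 1  {3,4,6} 3  {3,5,6} 3  {4,5,6} 6
  4 to go: {0,1,4,5} 4  {0,1,5,6} 4  {1,3,5,6} 6  {1,4,5,6} 12  {2,3,4,6} 4  {2,3,5,6} 4  {3,4,5,6} 12
  5 to go: {0,1,3,5,6} 10  {0,1,4,5,6} 20  {1,2,3,5,6} 10  {1,3,4,5,6} 30  {2,3,4,5,6} 20
  if 0:e drops first: 60 orders
  if 2:u drops first: 60 orders
  if 4:a drops first: 20 orders
heap linearizations: 140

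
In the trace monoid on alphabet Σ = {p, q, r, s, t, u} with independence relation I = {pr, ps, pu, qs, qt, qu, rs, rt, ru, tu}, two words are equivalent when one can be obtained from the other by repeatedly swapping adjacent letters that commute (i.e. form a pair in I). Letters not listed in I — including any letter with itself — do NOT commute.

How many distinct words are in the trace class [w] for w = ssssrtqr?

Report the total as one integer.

56

0(s) covers ∅
1(s) covers 0:s
2(s) covers 1:s
3(s) covers 2:s
4(r) covers ∅
5(t) covers 3:s
6(q) covers 4:r
7(r) covers 6:q
floor of heap: 0:s, 4:r
completions by unplaced set U, small U first (add the entries for U minus each lowest piece of U):
  |U|=1: {5}:1  {7}:1
  |U|=2: {3,5}:1  {5,7}:2  {6,7}:1
  |U|=3: {2,3,5}:1  {3,5,7}:3  {4,6,7}:1  {5,6,7}:3
  |U|=4: {1,2,3,5}:1  {2,3,5,7}:4  {3,5,6,7}:6  {4,5,6,7}:4
  |U|=5: {0,1,2,3,5}:1  {1,2,3,5,7}:5  {2,3,5,6,7}:10  {3,4,5,6,7}:10
  |U|=6: {0,1,2,3,5,7}:6  {1,2,3,5,6,7}:15  {2,3,4,5,6,7}:20
  start at 0(s): 35
  start at 4(r): 21
sum over floor = 56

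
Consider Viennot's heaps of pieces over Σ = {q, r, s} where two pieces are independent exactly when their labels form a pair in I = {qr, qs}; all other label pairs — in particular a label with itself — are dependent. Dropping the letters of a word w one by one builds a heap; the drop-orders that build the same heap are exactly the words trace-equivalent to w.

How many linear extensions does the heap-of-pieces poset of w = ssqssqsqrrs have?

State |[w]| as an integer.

165

piece 0:s — minimal
piece 1:s rests on {0:s}
piece 2:q — minimal
piece 3:s rests on {1:s}
piece 4:s rests on {3:s}
piece 5:q rests on {2:q}
piece 6:s rests on {4:s}
piece 7:q rests on {5:q}
piece 8:r rests on {6:s}
piece 9:r rests on {8:r}
piece 10:s rests on {9:r}
minimal pieces: {0:s, 2:q}
ways to finish when only these pieces remain (= sum over removing one remaining piece with nothing left below it):
  1 left: {7}→1  {10}→1
  2 left: {5,7}→1  {7,10}→2  {9,10}→1
  3 left: {2,5,7}→1  {5,7,10}→3  {7,9,10}→3  {8,9,10}→1
  4 left: {2,5,7,10}→4  {5,7,9,10}→6  {6,8,9,10}→1  {7,8,9,10}→4
  5 left: {2,5,7,9,10}→10  {4,6,8,9,10}→1  {5,7,8,9,10}→10  {6,7,8,9,10}→5
  6 left: {2,5,7,8,9,10}→20  {3,4,6,8,9,10}→1  {4,6,7,8,9,10}→6  {5,6,7,8,9,10}→15
  7 left: {1,3,4,6,8,9,10}→1  {2,5,6,7,8,9,10}→35  {3,4,6,7,8,9,10}→7  {4,5,6,7,8,9,10}→21
  8 left: {0,1,3,4,6,8,9,10}→1  {1,3,4,6,7,8,9,10}→8  {2,4,5,6,7,8,9,10}→56  {3,4,5,6,7,8,9,10}→28
  9 left: {0,1,3,4,6,7,8,9,10}→9  {1,3,4,5,6,7,8,9,10}→36  {2,3,4,5,6,7,8,9,10}→84
  placing 0:s first → 120 extensions
  placing 2:q first → 45 extensions
total linear extensions = 165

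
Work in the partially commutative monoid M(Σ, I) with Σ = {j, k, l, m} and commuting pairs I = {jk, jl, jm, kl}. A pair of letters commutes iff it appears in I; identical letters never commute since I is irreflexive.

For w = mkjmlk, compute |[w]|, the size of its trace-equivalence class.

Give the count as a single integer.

12

#0=m has no predecessor
#1=k depends on [0:m]
#2=j has no predecessor
#3=m depends on [1:k]
#4=l depends on [3:m]
#5=k depends on [3:m]
sources: [0:m, 2:j]
N(rest) = Σ N(rest − s) over sources s of rest; N(one piece) = 1:
  size 1 → [2]=1  [4]=1  [5]=1
  size 2 → [2,4]=2  [2,5]=2  [4,5]=2
  size 3 → [2,4,5]=6  [3,4,5]=2
  size 4 → [1,3,4,5]=2  [2,3,4,5]=8
  first=0(m) contributes 10
  first=2(j) contributes 2
|[w]| = 12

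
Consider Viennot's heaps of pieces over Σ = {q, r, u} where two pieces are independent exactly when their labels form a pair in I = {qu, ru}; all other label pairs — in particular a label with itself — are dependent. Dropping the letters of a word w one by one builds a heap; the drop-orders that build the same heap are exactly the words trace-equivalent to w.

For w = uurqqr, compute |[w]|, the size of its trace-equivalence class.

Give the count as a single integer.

15

0(u) covers ∅
1(u) covers 0:u
2(r) covers ∅
3(q) covers 2:r
4(q) covers 3:q
5(r) covers 4:q
floor of heap: 0:u, 2:r
completions by unplaced set U, small U first (add the entries for U minus each lowest piece of U):
  |U|=1: {1}:1  {5}:1
  |U|=2: {0,1}:1  {1,5}:2  {4,5}:1
  |U|=3: {0,1,5}:3  {1,4,5}:3  {3,4,5}:1
  |U|=4: {0,1,4,5}:6  {1,3,4,5}:4  {2,3,4,5}:1
  start at 0(u): 5
  start at 2(r): 10
sum over floor = 15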